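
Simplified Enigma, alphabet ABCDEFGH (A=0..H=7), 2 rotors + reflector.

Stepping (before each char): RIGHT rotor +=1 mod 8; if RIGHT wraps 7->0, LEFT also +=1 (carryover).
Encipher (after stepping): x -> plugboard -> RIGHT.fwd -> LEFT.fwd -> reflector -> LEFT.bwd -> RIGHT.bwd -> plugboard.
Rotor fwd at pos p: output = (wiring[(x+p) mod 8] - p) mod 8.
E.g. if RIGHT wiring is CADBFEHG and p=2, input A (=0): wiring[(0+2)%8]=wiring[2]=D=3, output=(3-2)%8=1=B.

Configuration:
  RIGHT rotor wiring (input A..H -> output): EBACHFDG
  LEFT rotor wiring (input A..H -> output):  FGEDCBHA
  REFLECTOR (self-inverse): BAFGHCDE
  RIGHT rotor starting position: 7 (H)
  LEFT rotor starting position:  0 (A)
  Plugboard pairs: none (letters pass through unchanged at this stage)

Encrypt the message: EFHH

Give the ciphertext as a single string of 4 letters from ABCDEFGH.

Char 1 ('E'): step: R->0, L->1 (L advanced); E->plug->E->R->H->L->E->refl->H->L'->G->R'->H->plug->H
Char 2 ('F'): step: R->1, L=1; F->plug->F->R->C->L->C->refl->F->L'->A->R'->A->plug->A
Char 3 ('H'): step: R->2, L=1; H->plug->H->R->H->L->E->refl->H->L'->G->R'->A->plug->A
Char 4 ('H'): step: R->3, L=1; H->plug->H->R->F->L->G->refl->D->L'->B->R'->F->plug->F

Answer: HAAF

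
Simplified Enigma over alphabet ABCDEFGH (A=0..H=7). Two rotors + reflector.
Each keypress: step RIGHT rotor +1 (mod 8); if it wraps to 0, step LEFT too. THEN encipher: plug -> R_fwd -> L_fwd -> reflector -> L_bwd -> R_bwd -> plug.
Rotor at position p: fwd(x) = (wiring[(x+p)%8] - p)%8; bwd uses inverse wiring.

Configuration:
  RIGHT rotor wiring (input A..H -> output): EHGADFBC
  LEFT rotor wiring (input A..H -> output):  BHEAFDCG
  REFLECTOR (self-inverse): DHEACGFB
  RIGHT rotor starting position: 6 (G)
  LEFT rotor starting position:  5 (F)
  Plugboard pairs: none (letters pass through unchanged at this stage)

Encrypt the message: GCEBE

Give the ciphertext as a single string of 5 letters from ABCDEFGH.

Char 1 ('G'): step: R->7, L=5; G->plug->G->R->G->L->D->refl->A->L'->H->R'->D->plug->D
Char 2 ('C'): step: R->0, L->6 (L advanced); C->plug->C->R->G->L->H->refl->B->L'->D->R'->E->plug->E
Char 3 ('E'): step: R->1, L=6; E->plug->E->R->E->L->G->refl->F->L'->H->R'->C->plug->C
Char 4 ('B'): step: R->2, L=6; B->plug->B->R->G->L->H->refl->B->L'->D->R'->D->plug->D
Char 5 ('E'): step: R->3, L=6; E->plug->E->R->H->L->F->refl->G->L'->E->R'->G->plug->G

Answer: DECDG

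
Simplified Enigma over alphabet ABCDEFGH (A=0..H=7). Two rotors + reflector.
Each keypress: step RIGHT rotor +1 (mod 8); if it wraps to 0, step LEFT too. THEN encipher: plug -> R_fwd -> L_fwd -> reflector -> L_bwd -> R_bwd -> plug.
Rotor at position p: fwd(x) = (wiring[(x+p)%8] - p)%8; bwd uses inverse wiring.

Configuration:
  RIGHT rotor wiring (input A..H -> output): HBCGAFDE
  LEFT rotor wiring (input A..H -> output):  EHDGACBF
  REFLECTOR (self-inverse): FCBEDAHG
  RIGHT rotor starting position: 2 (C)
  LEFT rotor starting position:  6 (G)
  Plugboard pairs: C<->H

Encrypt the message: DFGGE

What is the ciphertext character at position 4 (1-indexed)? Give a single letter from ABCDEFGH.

Char 1 ('D'): step: R->3, L=6; D->plug->D->R->A->L->D->refl->E->L'->H->R'->H->plug->C
Char 2 ('F'): step: R->4, L=6; F->plug->F->R->F->L->A->refl->F->L'->E->R'->A->plug->A
Char 3 ('G'): step: R->5, L=6; G->plug->G->R->B->L->H->refl->G->L'->C->R'->D->plug->D
Char 4 ('G'): step: R->6, L=6; G->plug->G->R->C->L->G->refl->H->L'->B->R'->C->plug->H

H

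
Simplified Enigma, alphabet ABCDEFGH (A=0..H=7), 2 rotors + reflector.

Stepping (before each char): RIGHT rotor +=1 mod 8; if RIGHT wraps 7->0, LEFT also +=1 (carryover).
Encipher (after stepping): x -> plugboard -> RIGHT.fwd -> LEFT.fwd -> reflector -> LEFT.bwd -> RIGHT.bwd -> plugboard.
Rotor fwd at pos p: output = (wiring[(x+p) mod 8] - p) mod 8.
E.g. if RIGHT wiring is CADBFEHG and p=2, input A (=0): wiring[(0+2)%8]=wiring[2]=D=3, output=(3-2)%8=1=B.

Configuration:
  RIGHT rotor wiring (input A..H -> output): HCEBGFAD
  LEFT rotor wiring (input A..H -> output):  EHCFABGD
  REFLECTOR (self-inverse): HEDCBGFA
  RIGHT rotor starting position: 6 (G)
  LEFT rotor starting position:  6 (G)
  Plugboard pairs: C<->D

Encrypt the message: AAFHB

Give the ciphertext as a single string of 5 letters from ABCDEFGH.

Char 1 ('A'): step: R->7, L=6; A->plug->A->R->E->L->E->refl->B->L'->D->R'->C->plug->D
Char 2 ('A'): step: R->0, L->7 (L advanced); A->plug->A->R->H->L->H->refl->A->L'->C->R'->B->plug->B
Char 3 ('F'): step: R->1, L=7; F->plug->F->R->H->L->H->refl->A->L'->C->R'->G->plug->G
Char 4 ('H'): step: R->2, L=7; H->plug->H->R->A->L->E->refl->B->L'->F->R'->G->plug->G
Char 5 ('B'): step: R->3, L=7; B->plug->B->R->D->L->D->refl->C->L'->G->R'->A->plug->A

Answer: DBGGA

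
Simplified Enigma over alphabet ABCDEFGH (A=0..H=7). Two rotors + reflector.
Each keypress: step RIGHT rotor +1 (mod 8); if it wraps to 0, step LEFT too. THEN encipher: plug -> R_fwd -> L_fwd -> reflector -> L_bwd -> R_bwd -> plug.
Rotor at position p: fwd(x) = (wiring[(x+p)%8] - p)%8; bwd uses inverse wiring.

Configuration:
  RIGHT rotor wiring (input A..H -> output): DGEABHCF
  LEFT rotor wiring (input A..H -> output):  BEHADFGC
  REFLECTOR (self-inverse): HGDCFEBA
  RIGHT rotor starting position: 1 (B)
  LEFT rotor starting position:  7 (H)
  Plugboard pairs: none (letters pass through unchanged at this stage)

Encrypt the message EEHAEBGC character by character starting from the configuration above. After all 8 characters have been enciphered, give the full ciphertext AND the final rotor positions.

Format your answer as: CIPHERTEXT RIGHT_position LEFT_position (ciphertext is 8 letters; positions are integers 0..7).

Answer: GACBAAAG 1 0

Derivation:
Char 1 ('E'): step: R->2, L=7; E->plug->E->R->A->L->D->refl->C->L'->B->R'->G->plug->G
Char 2 ('E'): step: R->3, L=7; E->plug->E->R->C->L->F->refl->E->L'->F->R'->A->plug->A
Char 3 ('H'): step: R->4, L=7; H->plug->H->R->E->L->B->refl->G->L'->G->R'->C->plug->C
Char 4 ('A'): step: R->5, L=7; A->plug->A->R->C->L->F->refl->E->L'->F->R'->B->plug->B
Char 5 ('E'): step: R->6, L=7; E->plug->E->R->G->L->G->refl->B->L'->E->R'->A->plug->A
Char 6 ('B'): step: R->7, L=7; B->plug->B->R->E->L->B->refl->G->L'->G->R'->A->plug->A
Char 7 ('G'): step: R->0, L->0 (L advanced); G->plug->G->R->C->L->H->refl->A->L'->D->R'->A->plug->A
Char 8 ('C'): step: R->1, L=0; C->plug->C->R->H->L->C->refl->D->L'->E->R'->G->plug->G
Final: ciphertext=GACBAAAG, RIGHT=1, LEFT=0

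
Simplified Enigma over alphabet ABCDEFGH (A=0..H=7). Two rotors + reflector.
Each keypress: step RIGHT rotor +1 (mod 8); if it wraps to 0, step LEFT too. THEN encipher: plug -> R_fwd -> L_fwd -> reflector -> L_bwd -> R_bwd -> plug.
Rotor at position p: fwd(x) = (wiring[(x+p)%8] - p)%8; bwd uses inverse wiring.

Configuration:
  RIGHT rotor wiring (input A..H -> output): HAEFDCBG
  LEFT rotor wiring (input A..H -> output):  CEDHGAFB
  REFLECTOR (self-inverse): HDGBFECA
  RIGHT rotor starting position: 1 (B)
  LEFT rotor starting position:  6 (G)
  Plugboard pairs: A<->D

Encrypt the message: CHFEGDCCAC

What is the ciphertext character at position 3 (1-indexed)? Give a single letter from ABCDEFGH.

Char 1 ('C'): step: R->2, L=6; C->plug->C->R->B->L->D->refl->B->L'->F->R'->G->plug->G
Char 2 ('H'): step: R->3, L=6; H->plug->H->R->B->L->D->refl->B->L'->F->R'->G->plug->G
Char 3 ('F'): step: R->4, L=6; F->plug->F->R->E->L->F->refl->E->L'->C->R'->D->plug->A

A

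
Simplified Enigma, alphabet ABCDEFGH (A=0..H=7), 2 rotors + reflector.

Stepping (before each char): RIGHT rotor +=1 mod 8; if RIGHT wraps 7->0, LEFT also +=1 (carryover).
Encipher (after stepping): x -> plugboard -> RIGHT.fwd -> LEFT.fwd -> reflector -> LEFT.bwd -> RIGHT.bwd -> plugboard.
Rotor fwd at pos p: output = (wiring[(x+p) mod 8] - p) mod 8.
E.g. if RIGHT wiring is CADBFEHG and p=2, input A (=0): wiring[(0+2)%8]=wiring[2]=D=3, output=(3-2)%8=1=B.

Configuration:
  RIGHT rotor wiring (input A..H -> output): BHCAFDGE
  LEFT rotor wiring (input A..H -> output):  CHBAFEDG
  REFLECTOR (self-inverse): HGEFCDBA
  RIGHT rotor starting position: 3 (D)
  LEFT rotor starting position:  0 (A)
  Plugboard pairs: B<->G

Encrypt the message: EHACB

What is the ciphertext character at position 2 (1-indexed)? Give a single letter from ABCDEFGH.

Char 1 ('E'): step: R->4, L=0; E->plug->E->R->F->L->E->refl->C->L'->A->R'->D->plug->D
Char 2 ('H'): step: R->5, L=0; H->plug->H->R->A->L->C->refl->E->L'->F->R'->F->plug->F

F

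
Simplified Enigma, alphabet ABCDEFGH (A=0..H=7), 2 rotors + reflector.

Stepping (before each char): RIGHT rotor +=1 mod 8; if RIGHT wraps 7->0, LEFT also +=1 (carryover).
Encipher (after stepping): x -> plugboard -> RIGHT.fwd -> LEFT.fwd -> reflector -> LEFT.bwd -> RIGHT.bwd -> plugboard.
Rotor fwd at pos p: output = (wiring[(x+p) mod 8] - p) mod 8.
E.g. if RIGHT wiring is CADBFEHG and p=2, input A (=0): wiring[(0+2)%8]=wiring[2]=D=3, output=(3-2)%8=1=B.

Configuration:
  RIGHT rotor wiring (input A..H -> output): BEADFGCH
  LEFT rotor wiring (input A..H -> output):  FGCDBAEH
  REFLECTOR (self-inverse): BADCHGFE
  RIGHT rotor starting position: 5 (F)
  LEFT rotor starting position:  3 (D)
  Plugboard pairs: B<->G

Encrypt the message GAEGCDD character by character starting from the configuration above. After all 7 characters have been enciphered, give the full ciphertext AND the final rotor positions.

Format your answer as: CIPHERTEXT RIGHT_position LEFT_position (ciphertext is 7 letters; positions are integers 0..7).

Char 1 ('G'): step: R->6, L=3; G->plug->B->R->B->L->G->refl->F->L'->C->R'->E->plug->E
Char 2 ('A'): step: R->7, L=3; A->plug->A->R->A->L->A->refl->B->L'->D->R'->H->plug->H
Char 3 ('E'): step: R->0, L->4 (L advanced); E->plug->E->R->F->L->C->refl->D->L'->D->R'->D->plug->D
Char 4 ('G'): step: R->1, L=4; G->plug->B->R->H->L->H->refl->E->L'->B->R'->F->plug->F
Char 5 ('C'): step: R->2, L=4; C->plug->C->R->D->L->D->refl->C->L'->F->R'->F->plug->F
Char 6 ('D'): step: R->3, L=4; D->plug->D->R->H->L->H->refl->E->L'->B->R'->G->plug->B
Char 7 ('D'): step: R->4, L=4; D->plug->D->R->D->L->D->refl->C->L'->F->R'->E->plug->E
Final: ciphertext=EHDFFBE, RIGHT=4, LEFT=4

Answer: EHDFFBE 4 4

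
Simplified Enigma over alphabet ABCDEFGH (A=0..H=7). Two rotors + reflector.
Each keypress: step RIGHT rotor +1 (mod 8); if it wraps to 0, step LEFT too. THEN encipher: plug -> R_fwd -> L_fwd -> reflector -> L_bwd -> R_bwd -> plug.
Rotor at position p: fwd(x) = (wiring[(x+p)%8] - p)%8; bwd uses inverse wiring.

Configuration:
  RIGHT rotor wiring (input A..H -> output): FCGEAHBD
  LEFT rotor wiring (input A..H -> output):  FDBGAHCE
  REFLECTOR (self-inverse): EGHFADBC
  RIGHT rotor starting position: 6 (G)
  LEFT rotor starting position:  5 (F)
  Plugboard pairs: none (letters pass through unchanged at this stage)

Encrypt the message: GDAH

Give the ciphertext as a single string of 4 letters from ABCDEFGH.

Char 1 ('G'): step: R->7, L=5; G->plug->G->R->A->L->C->refl->H->L'->C->R'->H->plug->H
Char 2 ('D'): step: R->0, L->6 (L advanced); D->plug->D->R->E->L->D->refl->F->L'->D->R'->H->plug->H
Char 3 ('A'): step: R->1, L=6; A->plug->A->R->B->L->G->refl->B->L'->H->R'->D->plug->D
Char 4 ('H'): step: R->2, L=6; H->plug->H->R->A->L->E->refl->A->L'->F->R'->D->plug->D

Answer: HHDD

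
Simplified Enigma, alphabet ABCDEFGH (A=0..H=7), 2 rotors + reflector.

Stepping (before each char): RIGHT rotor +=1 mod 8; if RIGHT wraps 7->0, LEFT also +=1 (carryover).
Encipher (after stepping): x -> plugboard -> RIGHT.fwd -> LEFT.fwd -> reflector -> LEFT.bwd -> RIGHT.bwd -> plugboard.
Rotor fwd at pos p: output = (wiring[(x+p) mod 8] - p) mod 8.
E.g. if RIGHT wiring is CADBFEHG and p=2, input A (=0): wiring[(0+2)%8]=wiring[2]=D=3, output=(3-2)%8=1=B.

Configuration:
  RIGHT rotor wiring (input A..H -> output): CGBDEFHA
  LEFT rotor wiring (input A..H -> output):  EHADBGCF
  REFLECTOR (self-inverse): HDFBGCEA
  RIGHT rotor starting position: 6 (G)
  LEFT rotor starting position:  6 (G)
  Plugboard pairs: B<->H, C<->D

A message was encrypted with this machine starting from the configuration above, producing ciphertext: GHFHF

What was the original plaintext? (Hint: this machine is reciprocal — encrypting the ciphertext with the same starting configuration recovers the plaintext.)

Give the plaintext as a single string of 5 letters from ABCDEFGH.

Answer: HADEG

Derivation:
Char 1 ('G'): step: R->7, L=6; G->plug->G->R->G->L->D->refl->B->L'->D->R'->B->plug->H
Char 2 ('H'): step: R->0, L->7 (L advanced); H->plug->B->R->G->L->H->refl->A->L'->C->R'->A->plug->A
Char 3 ('F'): step: R->1, L=7; F->plug->F->R->G->L->H->refl->A->L'->C->R'->C->plug->D
Char 4 ('H'): step: R->2, L=7; H->plug->B->R->B->L->F->refl->C->L'->F->R'->E->plug->E
Char 5 ('F'): step: R->3, L=7; F->plug->F->R->H->L->D->refl->B->L'->D->R'->G->plug->G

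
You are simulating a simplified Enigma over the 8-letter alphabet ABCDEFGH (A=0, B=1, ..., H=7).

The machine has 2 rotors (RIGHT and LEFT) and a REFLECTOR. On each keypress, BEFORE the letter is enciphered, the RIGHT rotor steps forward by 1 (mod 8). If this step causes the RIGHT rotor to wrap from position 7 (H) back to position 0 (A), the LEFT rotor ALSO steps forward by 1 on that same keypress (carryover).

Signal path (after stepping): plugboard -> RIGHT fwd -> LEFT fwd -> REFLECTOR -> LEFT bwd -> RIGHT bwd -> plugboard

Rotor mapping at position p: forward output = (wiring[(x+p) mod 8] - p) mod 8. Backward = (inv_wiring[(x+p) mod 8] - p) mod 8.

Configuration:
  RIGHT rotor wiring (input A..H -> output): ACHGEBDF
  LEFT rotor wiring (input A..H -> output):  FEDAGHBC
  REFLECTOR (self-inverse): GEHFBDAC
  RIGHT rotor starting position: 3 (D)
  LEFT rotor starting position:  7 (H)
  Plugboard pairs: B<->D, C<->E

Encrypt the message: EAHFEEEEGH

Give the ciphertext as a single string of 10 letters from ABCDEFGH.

Char 1 ('E'): step: R->4, L=7; E->plug->C->R->H->L->C->refl->H->L'->F->R'->B->plug->D
Char 2 ('A'): step: R->5, L=7; A->plug->A->R->E->L->B->refl->E->L'->D->R'->D->plug->B
Char 3 ('H'): step: R->6, L=7; H->plug->H->R->D->L->E->refl->B->L'->E->R'->D->plug->B
Char 4 ('F'): step: R->7, L=7; F->plug->F->R->F->L->H->refl->C->L'->H->R'->E->plug->C
Char 5 ('E'): step: R->0, L->0 (L advanced); E->plug->C->R->H->L->C->refl->H->L'->F->R'->H->plug->H
Char 6 ('E'): step: R->1, L=0; E->plug->C->R->F->L->H->refl->C->L'->H->R'->H->plug->H
Char 7 ('E'): step: R->2, L=0; E->plug->C->R->C->L->D->refl->F->L'->A->R'->H->plug->H
Char 8 ('E'): step: R->3, L=0; E->plug->C->R->G->L->B->refl->E->L'->B->R'->B->plug->D
Char 9 ('G'): step: R->4, L=0; G->plug->G->R->D->L->A->refl->G->L'->E->R'->E->plug->C
Char 10 ('H'): step: R->5, L=0; H->plug->H->R->H->L->C->refl->H->L'->F->R'->E->plug->C

Answer: DBBCHHHDCC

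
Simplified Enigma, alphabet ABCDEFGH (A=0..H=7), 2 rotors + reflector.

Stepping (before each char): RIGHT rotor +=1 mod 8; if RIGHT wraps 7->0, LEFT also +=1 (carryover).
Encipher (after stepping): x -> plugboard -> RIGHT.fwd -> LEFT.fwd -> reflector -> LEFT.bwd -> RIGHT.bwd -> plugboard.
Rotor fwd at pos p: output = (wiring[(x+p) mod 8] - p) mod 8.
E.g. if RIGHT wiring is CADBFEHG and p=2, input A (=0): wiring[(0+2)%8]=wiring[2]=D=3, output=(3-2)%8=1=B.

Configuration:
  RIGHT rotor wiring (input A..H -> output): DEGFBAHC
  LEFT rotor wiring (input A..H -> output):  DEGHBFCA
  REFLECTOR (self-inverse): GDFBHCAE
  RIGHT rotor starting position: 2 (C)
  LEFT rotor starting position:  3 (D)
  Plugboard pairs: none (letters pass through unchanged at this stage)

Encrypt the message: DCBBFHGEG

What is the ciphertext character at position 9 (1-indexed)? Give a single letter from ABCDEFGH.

Char 1 ('D'): step: R->3, L=3; D->plug->D->R->E->L->F->refl->C->L'->C->R'->A->plug->A
Char 2 ('C'): step: R->4, L=3; C->plug->C->R->D->L->H->refl->E->L'->A->R'->F->plug->F
Char 3 ('B'): step: R->5, L=3; B->plug->B->R->C->L->C->refl->F->L'->E->R'->H->plug->H
Char 4 ('B'): step: R->6, L=3; B->plug->B->R->E->L->F->refl->C->L'->C->R'->H->plug->H
Char 5 ('F'): step: R->7, L=3; F->plug->F->R->C->L->C->refl->F->L'->E->R'->B->plug->B
Char 6 ('H'): step: R->0, L->4 (L advanced); H->plug->H->R->C->L->G->refl->A->L'->F->R'->D->plug->D
Char 7 ('G'): step: R->1, L=4; G->plug->G->R->B->L->B->refl->D->L'->H->R'->E->plug->E
Char 8 ('E'): step: R->2, L=4; E->plug->E->R->F->L->A->refl->G->L'->C->R'->H->plug->H
Char 9 ('G'): step: R->3, L=4; G->plug->G->R->B->L->B->refl->D->L'->H->R'->E->plug->E

E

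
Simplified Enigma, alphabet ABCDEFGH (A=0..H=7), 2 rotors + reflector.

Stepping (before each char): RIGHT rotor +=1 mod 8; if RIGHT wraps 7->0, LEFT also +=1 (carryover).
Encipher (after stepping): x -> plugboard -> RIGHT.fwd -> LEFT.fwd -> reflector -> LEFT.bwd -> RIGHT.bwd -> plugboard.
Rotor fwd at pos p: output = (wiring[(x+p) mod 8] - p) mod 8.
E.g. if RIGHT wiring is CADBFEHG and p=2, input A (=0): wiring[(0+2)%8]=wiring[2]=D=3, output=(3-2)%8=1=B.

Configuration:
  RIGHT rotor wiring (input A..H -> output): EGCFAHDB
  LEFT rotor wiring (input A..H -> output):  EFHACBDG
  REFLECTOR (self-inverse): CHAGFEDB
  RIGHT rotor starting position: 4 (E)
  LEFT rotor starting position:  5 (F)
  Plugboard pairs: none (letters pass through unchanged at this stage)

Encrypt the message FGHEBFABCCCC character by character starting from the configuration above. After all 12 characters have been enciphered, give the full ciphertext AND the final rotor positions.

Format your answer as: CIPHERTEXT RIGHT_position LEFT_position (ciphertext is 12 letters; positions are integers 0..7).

Answer: CBBBAGHAHDAD 0 7

Derivation:
Char 1 ('F'): step: R->5, L=5; F->plug->F->R->F->L->C->refl->A->L'->E->R'->C->plug->C
Char 2 ('G'): step: R->6, L=5; G->plug->G->R->C->L->B->refl->H->L'->D->R'->B->plug->B
Char 3 ('H'): step: R->7, L=5; H->plug->H->R->E->L->A->refl->C->L'->F->R'->B->plug->B
Char 4 ('E'): step: R->0, L->6 (L advanced); E->plug->E->R->A->L->F->refl->E->L'->G->R'->B->plug->B
Char 5 ('B'): step: R->1, L=6; B->plug->B->R->B->L->A->refl->C->L'->F->R'->A->plug->A
Char 6 ('F'): step: R->2, L=6; F->plug->F->R->H->L->D->refl->G->L'->C->R'->G->plug->G
Char 7 ('A'): step: R->3, L=6; A->plug->A->R->C->L->G->refl->D->L'->H->R'->H->plug->H
Char 8 ('B'): step: R->4, L=6; B->plug->B->R->D->L->H->refl->B->L'->E->R'->A->plug->A
Char 9 ('C'): step: R->5, L=6; C->plug->C->R->E->L->B->refl->H->L'->D->R'->H->plug->H
Char 10 ('C'): step: R->6, L=6; C->plug->C->R->G->L->E->refl->F->L'->A->R'->D->plug->D
Char 11 ('C'): step: R->7, L=6; C->plug->C->R->H->L->D->refl->G->L'->C->R'->A->plug->A
Char 12 ('C'): step: R->0, L->7 (L advanced); C->plug->C->R->C->L->G->refl->D->L'->F->R'->D->plug->D
Final: ciphertext=CBBBAGHAHDAD, RIGHT=0, LEFT=7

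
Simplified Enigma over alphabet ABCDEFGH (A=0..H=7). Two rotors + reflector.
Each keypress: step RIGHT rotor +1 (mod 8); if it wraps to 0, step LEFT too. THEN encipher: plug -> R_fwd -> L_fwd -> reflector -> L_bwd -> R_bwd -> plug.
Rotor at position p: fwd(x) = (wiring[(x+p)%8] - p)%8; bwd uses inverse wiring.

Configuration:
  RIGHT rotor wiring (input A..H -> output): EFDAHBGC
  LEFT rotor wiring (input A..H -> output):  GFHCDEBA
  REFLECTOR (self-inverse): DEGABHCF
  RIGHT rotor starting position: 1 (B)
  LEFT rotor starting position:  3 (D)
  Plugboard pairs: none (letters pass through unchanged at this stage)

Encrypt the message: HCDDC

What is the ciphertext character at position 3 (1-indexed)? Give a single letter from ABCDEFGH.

Char 1 ('H'): step: R->2, L=3; H->plug->H->R->D->L->G->refl->C->L'->G->R'->B->plug->B
Char 2 ('C'): step: R->3, L=3; C->plug->C->R->G->L->C->refl->G->L'->D->R'->D->plug->D
Char 3 ('D'): step: R->4, L=3; D->plug->D->R->G->L->C->refl->G->L'->D->R'->A->plug->A

A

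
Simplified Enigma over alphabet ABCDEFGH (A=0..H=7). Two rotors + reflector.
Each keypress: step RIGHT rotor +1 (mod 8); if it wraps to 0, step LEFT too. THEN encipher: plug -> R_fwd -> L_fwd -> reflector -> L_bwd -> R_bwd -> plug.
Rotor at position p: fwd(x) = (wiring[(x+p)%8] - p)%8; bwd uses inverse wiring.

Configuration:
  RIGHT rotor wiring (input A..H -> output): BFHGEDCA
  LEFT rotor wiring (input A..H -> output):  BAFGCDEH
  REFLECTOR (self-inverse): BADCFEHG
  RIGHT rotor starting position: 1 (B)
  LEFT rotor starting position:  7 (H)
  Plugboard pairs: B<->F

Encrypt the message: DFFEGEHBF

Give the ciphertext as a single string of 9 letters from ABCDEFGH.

Char 1 ('D'): step: R->2, L=7; D->plug->D->R->B->L->C->refl->D->L'->F->R'->A->plug->A
Char 2 ('F'): step: R->3, L=7; F->plug->B->R->B->L->C->refl->D->L'->F->R'->E->plug->E
Char 3 ('F'): step: R->4, L=7; F->plug->B->R->H->L->F->refl->E->L'->G->R'->C->plug->C
Char 4 ('E'): step: R->5, L=7; E->plug->E->R->A->L->A->refl->B->L'->C->R'->F->plug->B
Char 5 ('G'): step: R->6, L=7; G->plug->G->R->G->L->E->refl->F->L'->H->R'->D->plug->D
Char 6 ('E'): step: R->7, L=7; E->plug->E->R->H->L->F->refl->E->L'->G->R'->C->plug->C
Char 7 ('H'): step: R->0, L->0 (L advanced); H->plug->H->R->A->L->B->refl->A->L'->B->R'->A->plug->A
Char 8 ('B'): step: R->1, L=0; B->plug->F->R->B->L->A->refl->B->L'->A->R'->H->plug->H
Char 9 ('F'): step: R->2, L=0; F->plug->B->R->E->L->C->refl->D->L'->F->R'->A->plug->A

Answer: AECBDCAHA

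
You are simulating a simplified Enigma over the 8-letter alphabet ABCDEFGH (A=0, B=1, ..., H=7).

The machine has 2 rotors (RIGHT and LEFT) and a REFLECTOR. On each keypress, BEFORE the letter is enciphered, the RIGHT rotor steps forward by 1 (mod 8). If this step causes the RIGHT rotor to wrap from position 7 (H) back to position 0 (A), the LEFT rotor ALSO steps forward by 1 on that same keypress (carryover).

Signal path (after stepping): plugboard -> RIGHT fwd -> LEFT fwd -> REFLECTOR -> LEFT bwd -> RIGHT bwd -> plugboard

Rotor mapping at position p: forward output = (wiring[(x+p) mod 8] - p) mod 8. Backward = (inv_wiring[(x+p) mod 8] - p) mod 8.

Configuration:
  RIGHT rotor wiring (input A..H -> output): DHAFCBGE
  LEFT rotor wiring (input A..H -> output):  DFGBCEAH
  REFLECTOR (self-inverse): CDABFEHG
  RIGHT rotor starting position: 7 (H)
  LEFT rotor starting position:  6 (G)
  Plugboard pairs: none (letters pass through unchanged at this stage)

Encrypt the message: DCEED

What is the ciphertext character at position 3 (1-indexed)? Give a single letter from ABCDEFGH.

Char 1 ('D'): step: R->0, L->7 (L advanced); D->plug->D->R->F->L->D->refl->B->L'->H->R'->B->plug->B
Char 2 ('C'): step: R->1, L=7; C->plug->C->R->E->L->C->refl->A->L'->A->R'->E->plug->E
Char 3 ('E'): step: R->2, L=7; E->plug->E->R->E->L->C->refl->A->L'->A->R'->C->plug->C

C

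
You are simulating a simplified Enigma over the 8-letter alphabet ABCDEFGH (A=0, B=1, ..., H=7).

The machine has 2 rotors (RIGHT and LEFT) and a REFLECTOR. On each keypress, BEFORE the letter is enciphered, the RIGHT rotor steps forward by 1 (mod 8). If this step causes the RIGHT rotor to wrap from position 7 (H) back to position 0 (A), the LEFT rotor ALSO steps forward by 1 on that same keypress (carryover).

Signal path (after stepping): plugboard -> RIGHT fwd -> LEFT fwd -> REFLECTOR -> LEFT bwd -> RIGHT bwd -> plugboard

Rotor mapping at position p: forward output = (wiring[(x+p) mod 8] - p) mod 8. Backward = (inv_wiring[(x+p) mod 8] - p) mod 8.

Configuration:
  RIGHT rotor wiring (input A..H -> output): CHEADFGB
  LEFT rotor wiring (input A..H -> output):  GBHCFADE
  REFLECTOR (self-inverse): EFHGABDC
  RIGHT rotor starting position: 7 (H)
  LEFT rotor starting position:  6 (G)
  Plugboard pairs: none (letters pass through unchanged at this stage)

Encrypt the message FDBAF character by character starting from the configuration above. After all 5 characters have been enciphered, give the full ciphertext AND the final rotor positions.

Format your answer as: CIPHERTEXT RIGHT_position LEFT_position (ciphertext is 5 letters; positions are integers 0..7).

Char 1 ('F'): step: R->0, L->7 (L advanced); F->plug->F->R->F->L->G->refl->D->L'->E->R'->C->plug->C
Char 2 ('D'): step: R->1, L=7; D->plug->D->R->C->L->C->refl->H->L'->B->R'->H->plug->H
Char 3 ('B'): step: R->2, L=7; B->plug->B->R->G->L->B->refl->F->L'->A->R'->G->plug->G
Char 4 ('A'): step: R->3, L=7; A->plug->A->R->F->L->G->refl->D->L'->E->R'->G->plug->G
Char 5 ('F'): step: R->4, L=7; F->plug->F->R->D->L->A->refl->E->L'->H->R'->A->plug->A
Final: ciphertext=CHGGA, RIGHT=4, LEFT=7

Answer: CHGGA 4 7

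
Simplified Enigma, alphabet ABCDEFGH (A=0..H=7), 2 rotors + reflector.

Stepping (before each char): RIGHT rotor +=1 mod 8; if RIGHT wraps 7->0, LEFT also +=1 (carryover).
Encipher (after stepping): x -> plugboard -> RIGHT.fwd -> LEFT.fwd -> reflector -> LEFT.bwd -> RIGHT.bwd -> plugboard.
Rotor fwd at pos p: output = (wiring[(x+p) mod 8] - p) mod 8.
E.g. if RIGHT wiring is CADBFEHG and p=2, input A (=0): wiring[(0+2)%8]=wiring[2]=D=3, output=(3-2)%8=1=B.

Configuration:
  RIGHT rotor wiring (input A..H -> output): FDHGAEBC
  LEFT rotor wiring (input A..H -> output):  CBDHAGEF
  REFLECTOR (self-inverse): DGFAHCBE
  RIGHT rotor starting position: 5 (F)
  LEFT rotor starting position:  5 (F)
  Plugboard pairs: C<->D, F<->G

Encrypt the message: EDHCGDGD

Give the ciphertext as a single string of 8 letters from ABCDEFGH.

Char 1 ('E'): step: R->6, L=5; E->plug->E->R->B->L->H->refl->E->L'->E->R'->B->plug->B
Char 2 ('D'): step: R->7, L=5; D->plug->C->R->E->L->E->refl->H->L'->B->R'->F->plug->G
Char 3 ('H'): step: R->0, L->6 (L advanced); H->plug->H->R->C->L->E->refl->H->L'->B->R'->G->plug->F
Char 4 ('C'): step: R->1, L=6; C->plug->D->R->H->L->A->refl->D->L'->D->R'->E->plug->E
Char 5 ('G'): step: R->2, L=6; G->plug->F->R->A->L->G->refl->B->L'->F->R'->A->plug->A
Char 6 ('D'): step: R->3, L=6; D->plug->C->R->B->L->H->refl->E->L'->C->R'->F->plug->G
Char 7 ('G'): step: R->4, L=6; G->plug->F->R->H->L->A->refl->D->L'->D->R'->G->plug->F
Char 8 ('D'): step: R->5, L=6; D->plug->C->R->F->L->B->refl->G->L'->A->R'->D->plug->C

Answer: BGFEAGFC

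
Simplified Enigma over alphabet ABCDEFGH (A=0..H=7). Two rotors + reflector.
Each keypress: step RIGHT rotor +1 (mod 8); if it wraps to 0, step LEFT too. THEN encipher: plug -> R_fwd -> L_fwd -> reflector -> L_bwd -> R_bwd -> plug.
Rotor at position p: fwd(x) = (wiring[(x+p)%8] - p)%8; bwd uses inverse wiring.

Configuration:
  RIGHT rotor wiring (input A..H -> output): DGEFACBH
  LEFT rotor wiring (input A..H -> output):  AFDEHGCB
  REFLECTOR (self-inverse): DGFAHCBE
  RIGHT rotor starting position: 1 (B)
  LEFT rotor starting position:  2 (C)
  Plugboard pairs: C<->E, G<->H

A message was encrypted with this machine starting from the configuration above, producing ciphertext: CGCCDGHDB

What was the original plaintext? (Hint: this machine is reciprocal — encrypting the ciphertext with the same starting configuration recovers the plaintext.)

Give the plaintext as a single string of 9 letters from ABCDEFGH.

Char 1 ('C'): step: R->2, L=2; C->plug->E->R->H->L->D->refl->A->L'->E->R'->H->plug->G
Char 2 ('G'): step: R->3, L=2; G->plug->H->R->B->L->C->refl->F->L'->C->R'->A->plug->A
Char 3 ('C'): step: R->4, L=2; C->plug->E->R->H->L->D->refl->A->L'->E->R'->A->plug->A
Char 4 ('C'): step: R->5, L=2; C->plug->E->R->B->L->C->refl->F->L'->C->R'->C->plug->E
Char 5 ('D'): step: R->6, L=2; D->plug->D->R->A->L->B->refl->G->L'->G->R'->E->plug->C
Char 6 ('G'): step: R->7, L=2; G->plug->H->R->C->L->F->refl->C->L'->B->R'->F->plug->F
Char 7 ('H'): step: R->0, L->3 (L advanced); H->plug->G->R->B->L->E->refl->H->L'->D->R'->A->plug->A
Char 8 ('D'): step: R->1, L=3; D->plug->D->R->H->L->A->refl->D->L'->C->R'->H->plug->G
Char 9 ('B'): step: R->2, L=3; B->plug->B->R->D->L->H->refl->E->L'->B->R'->G->plug->H

Answer: GAAECFAGH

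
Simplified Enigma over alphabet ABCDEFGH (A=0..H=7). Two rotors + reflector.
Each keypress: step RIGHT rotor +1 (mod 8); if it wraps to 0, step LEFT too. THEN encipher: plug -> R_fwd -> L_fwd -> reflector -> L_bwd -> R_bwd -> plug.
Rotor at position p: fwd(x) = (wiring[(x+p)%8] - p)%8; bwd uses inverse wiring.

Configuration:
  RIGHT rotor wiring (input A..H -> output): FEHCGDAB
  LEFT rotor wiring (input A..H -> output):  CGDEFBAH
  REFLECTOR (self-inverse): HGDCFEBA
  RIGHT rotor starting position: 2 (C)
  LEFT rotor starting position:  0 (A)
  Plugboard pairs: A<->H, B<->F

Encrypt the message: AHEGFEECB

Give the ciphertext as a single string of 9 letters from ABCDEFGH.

Answer: FBHHBCCHG

Derivation:
Char 1 ('A'): step: R->3, L=0; A->plug->H->R->E->L->F->refl->E->L'->D->R'->B->plug->F
Char 2 ('H'): step: R->4, L=0; H->plug->A->R->C->L->D->refl->C->L'->A->R'->F->plug->B
Char 3 ('E'): step: R->5, L=0; E->plug->E->R->H->L->H->refl->A->L'->G->R'->A->plug->H
Char 4 ('G'): step: R->6, L=0; G->plug->G->R->A->L->C->refl->D->L'->C->R'->A->plug->H
Char 5 ('F'): step: R->7, L=0; F->plug->B->R->G->L->A->refl->H->L'->H->R'->F->plug->B
Char 6 ('E'): step: R->0, L->1 (L advanced); E->plug->E->R->G->L->G->refl->B->L'->H->R'->C->plug->C
Char 7 ('E'): step: R->1, L=1; E->plug->E->R->C->L->D->refl->C->L'->B->R'->C->plug->C
Char 8 ('C'): step: R->2, L=1; C->plug->C->R->E->L->A->refl->H->L'->F->R'->A->plug->H
Char 9 ('B'): step: R->3, L=1; B->plug->F->R->C->L->D->refl->C->L'->B->R'->G->plug->G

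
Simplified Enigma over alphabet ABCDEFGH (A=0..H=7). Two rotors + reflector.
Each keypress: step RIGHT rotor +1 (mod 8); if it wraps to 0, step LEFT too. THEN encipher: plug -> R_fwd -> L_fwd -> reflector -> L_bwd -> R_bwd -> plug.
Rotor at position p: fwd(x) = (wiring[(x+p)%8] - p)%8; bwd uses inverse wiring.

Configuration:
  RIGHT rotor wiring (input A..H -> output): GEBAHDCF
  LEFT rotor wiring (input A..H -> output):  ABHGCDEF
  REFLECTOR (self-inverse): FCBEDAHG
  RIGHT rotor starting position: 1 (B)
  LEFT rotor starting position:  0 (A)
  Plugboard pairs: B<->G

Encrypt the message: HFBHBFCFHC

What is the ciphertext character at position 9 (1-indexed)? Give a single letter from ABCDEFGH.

Char 1 ('H'): step: R->2, L=0; H->plug->H->R->C->L->H->refl->G->L'->D->R'->F->plug->F
Char 2 ('F'): step: R->3, L=0; F->plug->F->R->D->L->G->refl->H->L'->C->R'->E->plug->E
Char 3 ('B'): step: R->4, L=0; B->plug->G->R->F->L->D->refl->E->L'->G->R'->C->plug->C
Char 4 ('H'): step: R->5, L=0; H->plug->H->R->C->L->H->refl->G->L'->D->R'->G->plug->B
Char 5 ('B'): step: R->6, L=0; B->plug->G->R->B->L->B->refl->C->L'->E->R'->A->plug->A
Char 6 ('F'): step: R->7, L=0; F->plug->F->R->A->L->A->refl->F->L'->H->R'->B->plug->G
Char 7 ('C'): step: R->0, L->1 (L advanced); C->plug->C->R->B->L->G->refl->H->L'->H->R'->E->plug->E
Char 8 ('F'): step: R->1, L=1; F->plug->F->R->B->L->G->refl->H->L'->H->R'->C->plug->C
Char 9 ('H'): step: R->2, L=1; H->plug->H->R->C->L->F->refl->A->L'->A->R'->E->plug->E

E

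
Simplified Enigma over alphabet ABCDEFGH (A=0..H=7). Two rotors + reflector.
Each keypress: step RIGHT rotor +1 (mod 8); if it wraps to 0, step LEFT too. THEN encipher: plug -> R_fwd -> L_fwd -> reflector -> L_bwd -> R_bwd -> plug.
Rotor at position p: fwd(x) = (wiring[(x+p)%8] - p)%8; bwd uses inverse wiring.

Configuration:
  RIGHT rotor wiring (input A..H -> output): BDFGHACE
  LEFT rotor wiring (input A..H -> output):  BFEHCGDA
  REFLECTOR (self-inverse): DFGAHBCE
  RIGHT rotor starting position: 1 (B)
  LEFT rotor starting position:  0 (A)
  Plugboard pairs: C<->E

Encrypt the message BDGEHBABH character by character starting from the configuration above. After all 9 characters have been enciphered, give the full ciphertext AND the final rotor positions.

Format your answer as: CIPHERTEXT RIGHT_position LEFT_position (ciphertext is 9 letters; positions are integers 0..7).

Char 1 ('B'): step: R->2, L=0; B->plug->B->R->E->L->C->refl->G->L'->F->R'->C->plug->E
Char 2 ('D'): step: R->3, L=0; D->plug->D->R->H->L->A->refl->D->L'->G->R'->F->plug->F
Char 3 ('G'): step: R->4, L=0; G->plug->G->R->B->L->F->refl->B->L'->A->R'->D->plug->D
Char 4 ('E'): step: R->5, L=0; E->plug->C->R->H->L->A->refl->D->L'->G->R'->E->plug->C
Char 5 ('H'): step: R->6, L=0; H->plug->H->R->C->L->E->refl->H->L'->D->R'->C->plug->E
Char 6 ('B'): step: R->7, L=0; B->plug->B->R->C->L->E->refl->H->L'->D->R'->H->plug->H
Char 7 ('A'): step: R->0, L->1 (L advanced); A->plug->A->R->B->L->D->refl->A->L'->H->R'->E->plug->C
Char 8 ('B'): step: R->1, L=1; B->plug->B->R->E->L->F->refl->B->L'->D->R'->G->plug->G
Char 9 ('H'): step: R->2, L=1; H->plug->H->R->B->L->D->refl->A->L'->H->R'->G->plug->G
Final: ciphertext=EFDCEHCGG, RIGHT=2, LEFT=1

Answer: EFDCEHCGG 2 1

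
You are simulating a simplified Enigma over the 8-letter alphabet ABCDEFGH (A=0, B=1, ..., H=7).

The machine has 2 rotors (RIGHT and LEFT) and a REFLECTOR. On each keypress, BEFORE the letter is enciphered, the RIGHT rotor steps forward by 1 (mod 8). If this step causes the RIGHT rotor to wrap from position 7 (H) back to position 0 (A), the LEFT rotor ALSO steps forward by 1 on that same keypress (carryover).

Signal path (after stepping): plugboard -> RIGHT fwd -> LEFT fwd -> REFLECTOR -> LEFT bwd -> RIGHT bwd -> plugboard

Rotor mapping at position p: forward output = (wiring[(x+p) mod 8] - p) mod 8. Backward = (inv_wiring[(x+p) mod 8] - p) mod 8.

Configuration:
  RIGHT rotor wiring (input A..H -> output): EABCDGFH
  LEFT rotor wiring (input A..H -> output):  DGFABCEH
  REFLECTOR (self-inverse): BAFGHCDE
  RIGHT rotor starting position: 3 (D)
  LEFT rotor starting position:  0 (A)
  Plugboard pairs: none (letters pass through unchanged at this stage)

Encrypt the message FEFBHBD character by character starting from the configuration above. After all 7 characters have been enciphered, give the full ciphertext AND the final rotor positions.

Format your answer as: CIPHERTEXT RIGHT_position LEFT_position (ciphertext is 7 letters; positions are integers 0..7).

Answer: DFEDBAE 2 1

Derivation:
Char 1 ('F'): step: R->4, L=0; F->plug->F->R->E->L->B->refl->A->L'->D->R'->D->plug->D
Char 2 ('E'): step: R->5, L=0; E->plug->E->R->D->L->A->refl->B->L'->E->R'->F->plug->F
Char 3 ('F'): step: R->6, L=0; F->plug->F->R->E->L->B->refl->A->L'->D->R'->E->plug->E
Char 4 ('B'): step: R->7, L=0; B->plug->B->R->F->L->C->refl->F->L'->C->R'->D->plug->D
Char 5 ('H'): step: R->0, L->1 (L advanced); H->plug->H->R->H->L->C->refl->F->L'->A->R'->B->plug->B
Char 6 ('B'): step: R->1, L=1; B->plug->B->R->A->L->F->refl->C->L'->H->R'->A->plug->A
Char 7 ('D'): step: R->2, L=1; D->plug->D->R->E->L->B->refl->A->L'->D->R'->E->plug->E
Final: ciphertext=DFEDBAE, RIGHT=2, LEFT=1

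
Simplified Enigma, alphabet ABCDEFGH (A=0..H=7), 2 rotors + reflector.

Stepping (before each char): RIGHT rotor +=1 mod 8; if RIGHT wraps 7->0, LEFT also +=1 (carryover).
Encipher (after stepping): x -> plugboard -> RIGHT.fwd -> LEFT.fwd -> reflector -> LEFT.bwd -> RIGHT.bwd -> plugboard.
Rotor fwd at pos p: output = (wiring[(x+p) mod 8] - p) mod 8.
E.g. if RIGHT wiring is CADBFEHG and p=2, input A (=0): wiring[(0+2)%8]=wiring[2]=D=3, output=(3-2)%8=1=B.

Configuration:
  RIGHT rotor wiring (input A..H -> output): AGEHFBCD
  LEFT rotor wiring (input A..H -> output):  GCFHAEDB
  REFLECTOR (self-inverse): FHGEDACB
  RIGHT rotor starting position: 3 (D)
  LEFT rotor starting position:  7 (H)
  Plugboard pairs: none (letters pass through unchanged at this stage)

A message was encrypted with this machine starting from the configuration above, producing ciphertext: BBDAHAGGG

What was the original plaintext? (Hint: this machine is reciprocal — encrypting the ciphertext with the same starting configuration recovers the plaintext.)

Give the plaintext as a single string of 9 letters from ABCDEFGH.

Char 1 ('B'): step: R->4, L=7; B->plug->B->R->F->L->B->refl->H->L'->B->R'->A->plug->A
Char 2 ('B'): step: R->5, L=7; B->plug->B->R->F->L->B->refl->H->L'->B->R'->E->plug->E
Char 3 ('D'): step: R->6, L=7; D->plug->D->R->A->L->C->refl->G->L'->D->R'->H->plug->H
Char 4 ('A'): step: R->7, L=7; A->plug->A->R->E->L->A->refl->F->L'->G->R'->F->plug->F
Char 5 ('H'): step: R->0, L->0 (L advanced); H->plug->H->R->D->L->H->refl->B->L'->H->R'->D->plug->D
Char 6 ('A'): step: R->1, L=0; A->plug->A->R->F->L->E->refl->D->L'->G->R'->C->plug->C
Char 7 ('G'): step: R->2, L=0; G->plug->G->R->G->L->D->refl->E->L'->F->R'->B->plug->B
Char 8 ('G'): step: R->3, L=0; G->plug->G->R->D->L->H->refl->B->L'->H->R'->D->plug->D
Char 9 ('G'): step: R->4, L=0; G->plug->G->R->A->L->G->refl->C->L'->B->R'->A->plug->A

Answer: AEHFDCBDA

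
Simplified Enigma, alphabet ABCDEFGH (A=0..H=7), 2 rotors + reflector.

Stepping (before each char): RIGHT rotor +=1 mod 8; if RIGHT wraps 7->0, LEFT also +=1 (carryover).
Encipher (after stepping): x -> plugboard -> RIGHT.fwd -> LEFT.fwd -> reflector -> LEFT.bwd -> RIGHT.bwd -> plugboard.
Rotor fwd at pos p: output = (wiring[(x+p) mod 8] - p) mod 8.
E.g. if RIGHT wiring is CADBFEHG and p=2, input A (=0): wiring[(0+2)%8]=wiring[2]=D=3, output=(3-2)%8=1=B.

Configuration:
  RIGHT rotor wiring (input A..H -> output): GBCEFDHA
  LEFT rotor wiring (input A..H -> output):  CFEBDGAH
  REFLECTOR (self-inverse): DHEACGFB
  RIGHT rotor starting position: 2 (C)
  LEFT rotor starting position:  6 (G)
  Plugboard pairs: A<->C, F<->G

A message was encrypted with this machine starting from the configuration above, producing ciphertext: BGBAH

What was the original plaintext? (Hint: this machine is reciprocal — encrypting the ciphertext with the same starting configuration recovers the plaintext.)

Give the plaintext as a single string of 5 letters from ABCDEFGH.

Answer: ABHBA

Derivation:
Char 1 ('B'): step: R->3, L=6; B->plug->B->R->C->L->E->refl->C->L'->A->R'->C->plug->A
Char 2 ('G'): step: R->4, L=6; G->plug->F->R->F->L->D->refl->A->L'->H->R'->B->plug->B
Char 3 ('B'): step: R->5, L=6; B->plug->B->R->C->L->E->refl->C->L'->A->R'->H->plug->H
Char 4 ('A'): step: R->6, L=6; A->plug->C->R->A->L->C->refl->E->L'->C->R'->B->plug->B
Char 5 ('H'): step: R->7, L=6; H->plug->H->R->A->L->C->refl->E->L'->C->R'->C->plug->A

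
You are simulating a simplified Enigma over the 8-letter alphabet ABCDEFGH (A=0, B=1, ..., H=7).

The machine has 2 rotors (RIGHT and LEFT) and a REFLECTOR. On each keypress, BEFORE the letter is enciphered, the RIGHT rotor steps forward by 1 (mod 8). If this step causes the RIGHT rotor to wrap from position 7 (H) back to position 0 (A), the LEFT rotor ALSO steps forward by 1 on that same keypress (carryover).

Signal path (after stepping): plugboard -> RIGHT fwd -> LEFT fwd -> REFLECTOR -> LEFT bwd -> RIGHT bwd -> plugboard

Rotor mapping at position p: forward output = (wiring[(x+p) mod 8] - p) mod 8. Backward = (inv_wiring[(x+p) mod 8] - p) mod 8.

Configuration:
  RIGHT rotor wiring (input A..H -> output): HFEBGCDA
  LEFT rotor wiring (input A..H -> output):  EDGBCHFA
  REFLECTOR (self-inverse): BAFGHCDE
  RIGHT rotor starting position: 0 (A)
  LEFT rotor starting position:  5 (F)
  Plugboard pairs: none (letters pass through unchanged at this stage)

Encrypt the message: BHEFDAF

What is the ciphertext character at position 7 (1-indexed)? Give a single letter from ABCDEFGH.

Char 1 ('B'): step: R->1, L=5; B->plug->B->R->D->L->H->refl->E->L'->G->R'->H->plug->H
Char 2 ('H'): step: R->2, L=5; H->plug->H->R->D->L->H->refl->E->L'->G->R'->F->plug->F
Char 3 ('E'): step: R->3, L=5; E->plug->E->R->F->L->B->refl->A->L'->B->R'->H->plug->H
Char 4 ('F'): step: R->4, L=5; F->plug->F->R->B->L->A->refl->B->L'->F->R'->H->plug->H
Char 5 ('D'): step: R->5, L=5; D->plug->D->R->C->L->D->refl->G->L'->E->R'->G->plug->G
Char 6 ('A'): step: R->6, L=5; A->plug->A->R->F->L->B->refl->A->L'->B->R'->C->plug->C
Char 7 ('F'): step: R->7, L=5; F->plug->F->R->H->L->F->refl->C->L'->A->R'->B->plug->B

B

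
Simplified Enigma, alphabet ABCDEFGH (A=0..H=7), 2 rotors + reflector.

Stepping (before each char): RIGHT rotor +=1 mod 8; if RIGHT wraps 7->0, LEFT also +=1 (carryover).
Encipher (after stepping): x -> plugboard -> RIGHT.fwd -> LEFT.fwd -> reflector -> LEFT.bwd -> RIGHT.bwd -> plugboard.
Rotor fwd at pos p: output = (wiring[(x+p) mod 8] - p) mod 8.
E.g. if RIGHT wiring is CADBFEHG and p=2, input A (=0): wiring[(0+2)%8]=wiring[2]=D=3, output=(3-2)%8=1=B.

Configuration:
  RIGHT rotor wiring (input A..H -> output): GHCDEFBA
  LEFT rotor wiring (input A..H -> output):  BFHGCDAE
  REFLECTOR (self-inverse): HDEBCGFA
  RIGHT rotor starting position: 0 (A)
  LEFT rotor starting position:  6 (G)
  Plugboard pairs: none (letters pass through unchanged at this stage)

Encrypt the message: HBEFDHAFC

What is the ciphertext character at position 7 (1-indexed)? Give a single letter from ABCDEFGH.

Char 1 ('H'): step: R->1, L=6; H->plug->H->R->F->L->A->refl->H->L'->D->R'->D->plug->D
Char 2 ('B'): step: R->2, L=6; B->plug->B->R->B->L->G->refl->F->L'->H->R'->E->plug->E
Char 3 ('E'): step: R->3, L=6; E->plug->E->R->F->L->A->refl->H->L'->D->R'->F->plug->F
Char 4 ('F'): step: R->4, L=6; F->plug->F->R->D->L->H->refl->A->L'->F->R'->C->plug->C
Char 5 ('D'): step: R->5, L=6; D->plug->D->R->B->L->G->refl->F->L'->H->R'->H->plug->H
Char 6 ('H'): step: R->6, L=6; H->plug->H->R->H->L->F->refl->G->L'->B->R'->D->plug->D
Char 7 ('A'): step: R->7, L=6; A->plug->A->R->B->L->G->refl->F->L'->H->R'->B->plug->B

B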